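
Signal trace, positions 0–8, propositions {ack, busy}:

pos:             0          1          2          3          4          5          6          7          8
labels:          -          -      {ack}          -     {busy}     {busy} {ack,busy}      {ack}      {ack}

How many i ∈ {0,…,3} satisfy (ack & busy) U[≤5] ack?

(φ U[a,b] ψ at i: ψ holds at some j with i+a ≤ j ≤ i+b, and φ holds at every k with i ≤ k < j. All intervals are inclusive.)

Evaluate at each i in [0,3]:
  i=0: ✗ (lhs fails at k=0 before rhs at j=2)
  i=1: ✗ (lhs fails at k=1 before rhs at j=2)
  i=2: ✓ (rhs at j=2)
  i=3: ✗ (lhs fails at k=3 before rhs at j=6)
Positions where it holds: {2} → 1.

1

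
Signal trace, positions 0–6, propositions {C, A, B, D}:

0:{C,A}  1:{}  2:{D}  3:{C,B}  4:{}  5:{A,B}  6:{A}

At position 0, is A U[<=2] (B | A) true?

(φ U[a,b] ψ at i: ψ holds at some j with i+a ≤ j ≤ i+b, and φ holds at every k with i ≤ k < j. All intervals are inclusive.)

True

Need some j in [0,2] with (B | A), and A at every k in [0,j-1].
  j=0: (B | A) holds; no prefix to check → satisfied.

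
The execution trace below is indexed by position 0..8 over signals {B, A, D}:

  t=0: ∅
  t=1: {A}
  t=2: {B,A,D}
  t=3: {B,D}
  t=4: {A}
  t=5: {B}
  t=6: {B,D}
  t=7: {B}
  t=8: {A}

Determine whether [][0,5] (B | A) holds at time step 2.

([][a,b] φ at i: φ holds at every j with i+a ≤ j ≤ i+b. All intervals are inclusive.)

True

Check (B | A) at every j in [2,7]:
  j=2: true
  j=3: true
  j=4: true
  j=5: true
  j=6: true
  j=7: true
All positions satisfy it → formula holds.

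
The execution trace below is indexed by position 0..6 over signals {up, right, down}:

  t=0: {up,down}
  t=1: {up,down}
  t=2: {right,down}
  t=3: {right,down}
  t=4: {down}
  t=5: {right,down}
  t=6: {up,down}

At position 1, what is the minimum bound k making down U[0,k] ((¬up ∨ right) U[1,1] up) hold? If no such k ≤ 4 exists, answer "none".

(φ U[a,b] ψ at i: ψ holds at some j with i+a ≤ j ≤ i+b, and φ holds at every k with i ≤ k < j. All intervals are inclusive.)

Need earliest j ≥ 1 with ((¬up ∨ right) U[1,1] up), and down at every k in [1,j-1].
  j=1: rhs fails.
  j=2: rhs fails.
  j=3: rhs fails.
  j=4: rhs fails.
  j=5: rhs holds; lhs holds on [1,4]. k = 4.

4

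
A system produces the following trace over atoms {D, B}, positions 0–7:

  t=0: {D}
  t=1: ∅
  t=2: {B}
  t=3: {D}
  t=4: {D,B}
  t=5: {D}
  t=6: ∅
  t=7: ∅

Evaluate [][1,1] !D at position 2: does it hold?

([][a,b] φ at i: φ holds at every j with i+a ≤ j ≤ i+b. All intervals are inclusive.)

False

Check !D at every j in [3,3]:
  j=3: false
Fails at j=3 → formula fails.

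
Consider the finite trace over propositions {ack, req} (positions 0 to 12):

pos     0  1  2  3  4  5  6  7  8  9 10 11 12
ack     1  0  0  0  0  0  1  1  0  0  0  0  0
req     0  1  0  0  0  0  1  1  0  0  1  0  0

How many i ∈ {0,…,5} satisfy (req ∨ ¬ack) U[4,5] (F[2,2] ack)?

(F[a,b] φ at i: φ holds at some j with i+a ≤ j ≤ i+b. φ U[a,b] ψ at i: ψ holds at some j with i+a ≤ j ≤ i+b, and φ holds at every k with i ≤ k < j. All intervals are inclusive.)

Evaluate at each i in [0,5]:
  i=0: ✗ (lhs fails at k=0 before rhs at j=4)
  i=1: ✓ (rhs at j=5; lhs holds on [1,4])
  i=2: ✗ (no rhs in [6,7])
  i=3: ✗ (no rhs in [7,8])
  i=4: ✗ (no rhs in [8,9])
  i=5: ✗ (no rhs in [9,10])
Positions where it holds: {1} → 1.

1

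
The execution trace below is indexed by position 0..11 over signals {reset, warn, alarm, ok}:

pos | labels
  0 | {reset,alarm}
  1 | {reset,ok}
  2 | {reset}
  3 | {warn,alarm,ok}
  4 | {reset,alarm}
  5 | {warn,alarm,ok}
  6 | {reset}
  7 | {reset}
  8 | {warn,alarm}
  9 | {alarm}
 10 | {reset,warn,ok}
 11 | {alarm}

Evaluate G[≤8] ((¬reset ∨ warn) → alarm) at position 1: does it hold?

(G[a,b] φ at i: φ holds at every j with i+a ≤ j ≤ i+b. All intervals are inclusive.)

True

Check ((¬reset ∨ warn) → alarm) at every j in [1,9]:
  j=1: antecedent false → ✓
  j=2: antecedent false → ✓
  j=3: antecedent true; consequent true → ✓
  j=4: antecedent false → ✓
  j=5: antecedent true; consequent true → ✓
  j=6: antecedent false → ✓
  j=7: antecedent false → ✓
  j=8: antecedent true; consequent true → ✓
  j=9: antecedent true; consequent true → ✓
All positions satisfy it → formula holds.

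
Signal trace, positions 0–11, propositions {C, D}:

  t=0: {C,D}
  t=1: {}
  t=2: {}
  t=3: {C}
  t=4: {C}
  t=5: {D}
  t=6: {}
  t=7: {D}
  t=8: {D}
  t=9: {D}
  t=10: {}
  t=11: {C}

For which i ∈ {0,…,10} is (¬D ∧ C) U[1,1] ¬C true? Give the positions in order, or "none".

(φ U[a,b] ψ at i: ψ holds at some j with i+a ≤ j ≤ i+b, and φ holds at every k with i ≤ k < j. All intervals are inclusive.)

4

Evaluate at each i in [0,10]:
  i=0: ✗ (lhs fails at k=0 before rhs at j=1)
  i=1: ✗ (lhs fails at k=1 before rhs at j=2)
  i=2: ✗ (no rhs in [3,3])
  i=3: ✗ (no rhs in [4,4])
  i=4: ✓ (rhs at j=5; lhs holds on [4,4])
  i=5: ✗ (lhs fails at k=5 before rhs at j=6)
  i=6: ✗ (lhs fails at k=6 before rhs at j=7)
  i=7: ✗ (lhs fails at k=7 before rhs at j=8)
  i=8: ✗ (lhs fails at k=8 before rhs at j=9)
  i=9: ✗ (lhs fails at k=9 before rhs at j=10)
  i=10: ✗ (no rhs in [11,11])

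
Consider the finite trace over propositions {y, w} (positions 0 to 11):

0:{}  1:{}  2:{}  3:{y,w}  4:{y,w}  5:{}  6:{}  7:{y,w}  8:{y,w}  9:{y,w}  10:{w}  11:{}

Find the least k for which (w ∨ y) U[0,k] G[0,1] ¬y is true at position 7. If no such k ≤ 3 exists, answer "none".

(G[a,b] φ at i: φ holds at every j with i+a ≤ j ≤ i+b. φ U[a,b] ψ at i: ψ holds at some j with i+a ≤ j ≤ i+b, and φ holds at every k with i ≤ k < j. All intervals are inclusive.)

3

Need earliest j ≥ 7 with G[0,1] ¬y, and (w ∨ y) at every k in [7,j-1].
  j=7: rhs fails.
  j=8: rhs fails.
  j=9: rhs fails.
  j=10: rhs holds; lhs holds on [7,9]. k = 3.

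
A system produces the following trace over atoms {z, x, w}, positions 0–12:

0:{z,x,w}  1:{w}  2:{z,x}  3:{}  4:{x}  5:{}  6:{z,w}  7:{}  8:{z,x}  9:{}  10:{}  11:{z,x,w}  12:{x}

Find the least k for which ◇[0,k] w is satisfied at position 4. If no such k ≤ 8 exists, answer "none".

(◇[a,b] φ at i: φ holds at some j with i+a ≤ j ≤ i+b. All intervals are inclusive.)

Scan j = 4,5,… for w:
  j=4: fails
  j=5: fails
  j=6: holds
First hit at j=6, so smallest k = 6-4 = 2.

2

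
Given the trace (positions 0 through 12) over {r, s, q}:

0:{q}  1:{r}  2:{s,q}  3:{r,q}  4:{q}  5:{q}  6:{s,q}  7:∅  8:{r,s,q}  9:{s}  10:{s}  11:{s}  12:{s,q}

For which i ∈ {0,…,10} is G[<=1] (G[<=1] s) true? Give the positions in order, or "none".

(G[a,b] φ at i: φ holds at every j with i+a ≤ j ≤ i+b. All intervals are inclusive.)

Evaluate at each i in [0,10]:
  i=0: ✗ (fails at j=0)
  i=1: ✗ (fails at j=1)
  i=2: ✗ (fails at j=2)
  i=3: ✗ (fails at j=3)
  i=4: ✗ (fails at j=4)
  i=5: ✗ (fails at j=5)
  i=6: ✗ (fails at j=6)
  i=7: ✗ (fails at j=7)
  i=8: ✓ (all of [8,9])
  i=9: ✓ (all of [9,10])
  i=10: ✓ (all of [10,11])

8, 9, 10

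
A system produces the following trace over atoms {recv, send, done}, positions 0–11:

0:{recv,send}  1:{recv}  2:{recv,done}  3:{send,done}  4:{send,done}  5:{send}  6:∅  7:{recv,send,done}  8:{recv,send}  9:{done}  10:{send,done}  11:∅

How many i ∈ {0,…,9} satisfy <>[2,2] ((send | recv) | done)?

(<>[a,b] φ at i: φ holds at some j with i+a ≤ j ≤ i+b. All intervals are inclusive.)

8

Evaluate at each i in [0,9]:
  i=0: ✓ (witness j=2)
  i=1: ✓ (witness j=3)
  i=2: ✓ (witness j=4)
  i=3: ✓ (witness j=5)
  i=4: ✗ (none in [6,6])
  i=5: ✓ (witness j=7)
  i=6: ✓ (witness j=8)
  i=7: ✓ (witness j=9)
  i=8: ✓ (witness j=10)
  i=9: ✗ (none in [11,11])
Positions where it holds: {0, 1, 2, 3, 5, 6, 7, 8} → 8.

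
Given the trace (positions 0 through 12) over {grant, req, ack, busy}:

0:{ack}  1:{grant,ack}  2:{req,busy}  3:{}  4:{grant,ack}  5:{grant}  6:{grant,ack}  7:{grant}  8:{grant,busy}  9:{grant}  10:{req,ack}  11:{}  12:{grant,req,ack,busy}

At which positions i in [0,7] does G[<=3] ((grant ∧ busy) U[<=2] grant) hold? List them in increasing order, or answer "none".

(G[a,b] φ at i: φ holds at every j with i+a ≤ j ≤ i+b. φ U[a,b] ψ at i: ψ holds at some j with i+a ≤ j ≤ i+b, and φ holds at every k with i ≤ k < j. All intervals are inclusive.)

4, 5, 6

Evaluate at each i in [0,7]:
  i=0: ✗ (fails at j=0)
  i=1: ✗ (fails at j=2)
  i=2: ✗ (fails at j=2)
  i=3: ✗ (fails at j=3)
  i=4: ✓ (all of [4,7])
  i=5: ✓ (all of [5,8])
  i=6: ✓ (all of [6,9])
  i=7: ✗ (fails at j=10)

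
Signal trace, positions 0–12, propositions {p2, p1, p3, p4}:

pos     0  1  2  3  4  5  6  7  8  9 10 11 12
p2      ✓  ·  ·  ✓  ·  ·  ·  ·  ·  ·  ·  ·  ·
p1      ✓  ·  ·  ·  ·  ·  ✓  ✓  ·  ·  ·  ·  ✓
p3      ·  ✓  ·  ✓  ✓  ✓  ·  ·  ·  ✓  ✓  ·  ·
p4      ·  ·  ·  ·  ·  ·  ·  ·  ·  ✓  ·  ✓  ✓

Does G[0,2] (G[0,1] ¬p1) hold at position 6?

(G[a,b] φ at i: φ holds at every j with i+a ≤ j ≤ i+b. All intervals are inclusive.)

No

Check G[0,1] ¬p1 at every j in [6,8]:
  j=6: fails at 6
  j=7: fails at 7
  j=8: holds on [8,9]
Fails at j=6 → formula fails.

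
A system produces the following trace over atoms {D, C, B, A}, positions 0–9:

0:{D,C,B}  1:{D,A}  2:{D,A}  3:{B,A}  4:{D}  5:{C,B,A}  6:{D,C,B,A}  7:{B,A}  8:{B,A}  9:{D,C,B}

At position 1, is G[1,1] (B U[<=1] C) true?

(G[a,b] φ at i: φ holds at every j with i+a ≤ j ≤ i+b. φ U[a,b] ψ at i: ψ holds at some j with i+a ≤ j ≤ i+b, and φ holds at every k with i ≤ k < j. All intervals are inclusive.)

Check (B U[<=1] C) at every j in [2,2]:
  j=2: fails
Fails at j=2 → formula fails.

Does not hold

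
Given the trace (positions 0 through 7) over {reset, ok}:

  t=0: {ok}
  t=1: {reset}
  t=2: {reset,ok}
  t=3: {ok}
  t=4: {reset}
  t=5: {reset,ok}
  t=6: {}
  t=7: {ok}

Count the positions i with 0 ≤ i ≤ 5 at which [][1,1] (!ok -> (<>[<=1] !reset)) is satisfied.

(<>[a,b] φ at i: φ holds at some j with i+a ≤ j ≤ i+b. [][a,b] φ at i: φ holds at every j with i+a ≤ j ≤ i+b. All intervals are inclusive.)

Evaluate at each i in [0,5]:
  i=0: ✗ (fails at j=1)
  i=1: ✓ (all of [2,2])
  i=2: ✓ (all of [3,3])
  i=3: ✗ (fails at j=4)
  i=4: ✓ (all of [5,5])
  i=5: ✓ (all of [6,6])
Positions where it holds: {1, 2, 4, 5} → 4.

4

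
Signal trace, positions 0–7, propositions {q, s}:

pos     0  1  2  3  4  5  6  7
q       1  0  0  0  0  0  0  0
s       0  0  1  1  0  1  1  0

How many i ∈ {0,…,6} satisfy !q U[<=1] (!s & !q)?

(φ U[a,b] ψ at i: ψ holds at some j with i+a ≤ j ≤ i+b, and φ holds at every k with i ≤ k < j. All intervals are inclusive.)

Evaluate at each i in [0,6]:
  i=0: ✗ (lhs fails at k=0 before rhs at j=1)
  i=1: ✓ (rhs at j=1)
  i=2: ✗ (no rhs in [2,3])
  i=3: ✓ (rhs at j=4; lhs holds on [3,3])
  i=4: ✓ (rhs at j=4)
  i=5: ✗ (no rhs in [5,6])
  i=6: ✓ (rhs at j=7; lhs holds on [6,6])
Positions where it holds: {1, 3, 4, 6} → 4.

4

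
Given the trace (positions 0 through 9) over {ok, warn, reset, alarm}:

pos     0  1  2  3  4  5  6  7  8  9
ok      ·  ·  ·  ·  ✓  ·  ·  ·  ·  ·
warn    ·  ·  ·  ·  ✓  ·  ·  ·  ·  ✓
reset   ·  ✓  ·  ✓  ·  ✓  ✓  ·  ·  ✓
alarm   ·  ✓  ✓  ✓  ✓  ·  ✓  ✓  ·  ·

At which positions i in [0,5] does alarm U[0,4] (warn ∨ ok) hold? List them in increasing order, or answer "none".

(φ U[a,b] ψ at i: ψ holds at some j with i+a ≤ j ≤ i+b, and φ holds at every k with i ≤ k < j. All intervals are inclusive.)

1, 2, 3, 4

Evaluate at each i in [0,5]:
  i=0: ✗ (lhs fails at k=0 before rhs at j=4)
  i=1: ✓ (rhs at j=4; lhs holds on [1,3])
  i=2: ✓ (rhs at j=4; lhs holds on [2,3])
  i=3: ✓ (rhs at j=4; lhs holds on [3,3])
  i=4: ✓ (rhs at j=4)
  i=5: ✗ (lhs fails at k=5 before rhs at j=9)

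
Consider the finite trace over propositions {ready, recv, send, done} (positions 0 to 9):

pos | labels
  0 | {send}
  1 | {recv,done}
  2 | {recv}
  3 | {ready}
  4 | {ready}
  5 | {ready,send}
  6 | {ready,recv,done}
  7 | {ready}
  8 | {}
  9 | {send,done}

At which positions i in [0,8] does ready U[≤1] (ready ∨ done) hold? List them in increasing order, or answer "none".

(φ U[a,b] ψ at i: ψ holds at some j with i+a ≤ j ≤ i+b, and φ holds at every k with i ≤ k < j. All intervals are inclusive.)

1, 3, 4, 5, 6, 7

Evaluate at each i in [0,8]:
  i=0: ✗ (lhs fails at k=0 before rhs at j=1)
  i=1: ✓ (rhs at j=1)
  i=2: ✗ (lhs fails at k=2 before rhs at j=3)
  i=3: ✓ (rhs at j=3)
  i=4: ✓ (rhs at j=4)
  i=5: ✓ (rhs at j=5)
  i=6: ✓ (rhs at j=6)
  i=7: ✓ (rhs at j=7)
  i=8: ✗ (lhs fails at k=8 before rhs at j=9)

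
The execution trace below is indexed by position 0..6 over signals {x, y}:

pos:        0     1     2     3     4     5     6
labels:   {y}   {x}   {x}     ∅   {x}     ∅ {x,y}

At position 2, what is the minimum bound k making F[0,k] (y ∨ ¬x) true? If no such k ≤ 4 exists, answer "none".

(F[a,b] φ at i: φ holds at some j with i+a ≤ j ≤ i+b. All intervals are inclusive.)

1

Scan j = 2,3,… for (y ∨ ¬x):
  j=2: fails
  j=3: holds
First hit at j=3, so smallest k = 3-2 = 1.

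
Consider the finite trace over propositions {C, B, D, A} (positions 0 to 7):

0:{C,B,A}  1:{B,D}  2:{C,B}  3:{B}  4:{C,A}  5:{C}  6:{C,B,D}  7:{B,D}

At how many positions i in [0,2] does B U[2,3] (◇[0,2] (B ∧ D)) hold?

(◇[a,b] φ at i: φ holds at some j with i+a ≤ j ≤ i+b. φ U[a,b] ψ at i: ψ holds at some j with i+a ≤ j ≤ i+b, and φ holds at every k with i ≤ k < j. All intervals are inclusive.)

Evaluate at each i in [0,2]:
  i=0: ✗ (no rhs in [2,3])
  i=1: ✓ (rhs at j=4; lhs holds on [1,3])
  i=2: ✓ (rhs at j=4; lhs holds on [2,3])
Positions where it holds: {1, 2} → 2.

2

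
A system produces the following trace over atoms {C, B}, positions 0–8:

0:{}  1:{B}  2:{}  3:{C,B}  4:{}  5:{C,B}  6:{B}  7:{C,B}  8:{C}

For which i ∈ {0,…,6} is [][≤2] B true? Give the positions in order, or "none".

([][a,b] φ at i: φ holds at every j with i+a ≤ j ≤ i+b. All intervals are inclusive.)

Evaluate at each i in [0,6]:
  i=0: ✗ (fails at j=0)
  i=1: ✗ (fails at j=2)
  i=2: ✗ (fails at j=2)
  i=3: ✗ (fails at j=4)
  i=4: ✗ (fails at j=4)
  i=5: ✓ (all of [5,7])
  i=6: ✗ (fails at j=8)

5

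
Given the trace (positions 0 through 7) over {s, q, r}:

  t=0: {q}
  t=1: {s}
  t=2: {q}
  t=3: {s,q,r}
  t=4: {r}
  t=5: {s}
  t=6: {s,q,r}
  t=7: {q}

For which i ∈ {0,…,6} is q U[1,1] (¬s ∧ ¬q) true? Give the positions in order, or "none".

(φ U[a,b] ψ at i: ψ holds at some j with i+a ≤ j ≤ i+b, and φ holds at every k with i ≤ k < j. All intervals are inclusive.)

Evaluate at each i in [0,6]:
  i=0: ✗ (no rhs in [1,1])
  i=1: ✗ (no rhs in [2,2])
  i=2: ✗ (no rhs in [3,3])
  i=3: ✓ (rhs at j=4; lhs holds on [3,3])
  i=4: ✗ (no rhs in [5,5])
  i=5: ✗ (no rhs in [6,6])
  i=6: ✗ (no rhs in [7,7])

3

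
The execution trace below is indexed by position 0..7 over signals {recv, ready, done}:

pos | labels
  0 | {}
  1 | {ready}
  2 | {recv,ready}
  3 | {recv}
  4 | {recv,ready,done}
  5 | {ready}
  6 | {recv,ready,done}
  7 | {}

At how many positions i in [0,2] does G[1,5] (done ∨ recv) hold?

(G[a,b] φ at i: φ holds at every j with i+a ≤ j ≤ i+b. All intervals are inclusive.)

0

Evaluate at each i in [0,2]:
  i=0: ✗ (fails at j=1)
  i=1: ✗ (fails at j=5)
  i=2: ✗ (fails at j=5)
Positions where it holds: {} → 0.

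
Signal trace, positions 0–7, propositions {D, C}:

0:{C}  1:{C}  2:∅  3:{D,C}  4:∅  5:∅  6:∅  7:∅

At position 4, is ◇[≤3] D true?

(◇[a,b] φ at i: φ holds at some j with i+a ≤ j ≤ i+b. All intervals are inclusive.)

Check D at each j in [4,7]:
  j=4: false
  j=5: false
  j=6: false
  j=7: false
No position in the window satisfies it → formula fails.

No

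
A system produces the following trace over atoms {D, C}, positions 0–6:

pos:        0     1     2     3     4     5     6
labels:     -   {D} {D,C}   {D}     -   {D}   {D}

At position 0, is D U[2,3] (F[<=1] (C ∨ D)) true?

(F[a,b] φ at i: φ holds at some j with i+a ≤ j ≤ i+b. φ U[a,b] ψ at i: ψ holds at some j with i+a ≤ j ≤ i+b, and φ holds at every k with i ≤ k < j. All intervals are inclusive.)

Need some j in [2,3] with F[<=1] (C ∨ D), and D at every k in [0,j-1].
  j=2: F[<=1] (C ∨ D) holds, but D fails at k=0 → not this j.
  j=3: F[<=1] (C ∨ D) holds, but D fails at k=0 → not this j.
No j in the window works → until fails.

No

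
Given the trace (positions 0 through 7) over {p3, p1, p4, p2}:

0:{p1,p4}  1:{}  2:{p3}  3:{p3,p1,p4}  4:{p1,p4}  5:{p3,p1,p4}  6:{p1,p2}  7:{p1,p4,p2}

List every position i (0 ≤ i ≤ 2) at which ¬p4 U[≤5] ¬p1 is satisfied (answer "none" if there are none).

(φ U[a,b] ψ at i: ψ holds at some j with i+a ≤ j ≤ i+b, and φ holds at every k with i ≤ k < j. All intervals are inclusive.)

1, 2

Evaluate at each i in [0,2]:
  i=0: ✗ (lhs fails at k=0 before rhs at j=1)
  i=1: ✓ (rhs at j=1)
  i=2: ✓ (rhs at j=2)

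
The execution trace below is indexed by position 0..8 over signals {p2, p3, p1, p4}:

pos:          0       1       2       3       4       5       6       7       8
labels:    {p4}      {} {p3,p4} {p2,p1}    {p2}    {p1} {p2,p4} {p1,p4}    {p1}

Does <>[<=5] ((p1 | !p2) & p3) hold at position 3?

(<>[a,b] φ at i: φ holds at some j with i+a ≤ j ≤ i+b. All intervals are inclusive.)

Check ((p1 | !p2) & p3) at each j in [3,8]:
  j=3: false
  j=4: false
  j=5: false
  j=6: false
  j=7: false
  j=8: false
No position in the window satisfies it → formula fails.

No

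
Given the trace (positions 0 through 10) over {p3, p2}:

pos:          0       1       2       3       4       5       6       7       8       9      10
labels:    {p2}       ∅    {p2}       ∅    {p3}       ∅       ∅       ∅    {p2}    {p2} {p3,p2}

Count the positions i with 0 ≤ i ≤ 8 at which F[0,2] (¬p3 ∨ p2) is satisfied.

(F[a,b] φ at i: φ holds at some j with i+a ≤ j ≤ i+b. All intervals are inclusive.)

Evaluate at each i in [0,8]:
  i=0: ✓ (witness j=0)
  i=1: ✓ (witness j=1)
  i=2: ✓ (witness j=2)
  i=3: ✓ (witness j=3)
  i=4: ✓ (witness j=5)
  i=5: ✓ (witness j=5)
  i=6: ✓ (witness j=6)
  i=7: ✓ (witness j=7)
  i=8: ✓ (witness j=8)
Positions where it holds: {0, 1, 2, 3, 4, 5, 6, 7, 8} → 9.

9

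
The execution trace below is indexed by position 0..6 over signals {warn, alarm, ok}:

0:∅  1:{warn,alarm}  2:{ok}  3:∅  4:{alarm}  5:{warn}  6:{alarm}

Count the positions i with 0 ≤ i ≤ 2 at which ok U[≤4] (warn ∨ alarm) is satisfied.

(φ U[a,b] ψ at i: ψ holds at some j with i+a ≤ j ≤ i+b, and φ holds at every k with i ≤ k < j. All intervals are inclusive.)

1

Evaluate at each i in [0,2]:
  i=0: ✗ (lhs fails at k=0 before rhs at j=1)
  i=1: ✓ (rhs at j=1)
  i=2: ✗ (lhs fails at k=3 before rhs at j=4)
Positions where it holds: {1} → 1.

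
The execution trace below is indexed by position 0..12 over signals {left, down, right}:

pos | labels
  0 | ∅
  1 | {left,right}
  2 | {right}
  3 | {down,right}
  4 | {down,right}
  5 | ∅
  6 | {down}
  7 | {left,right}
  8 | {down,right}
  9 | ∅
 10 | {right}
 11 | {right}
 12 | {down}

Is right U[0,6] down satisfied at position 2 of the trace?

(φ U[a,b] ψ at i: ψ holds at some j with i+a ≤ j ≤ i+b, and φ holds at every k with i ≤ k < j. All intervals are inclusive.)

Yes

Need some j in [2,8] with down, and right at every k in [2,j-1].
  j=2: down false.
  j=3: down holds; right holds at every k in [2,2] → satisfied.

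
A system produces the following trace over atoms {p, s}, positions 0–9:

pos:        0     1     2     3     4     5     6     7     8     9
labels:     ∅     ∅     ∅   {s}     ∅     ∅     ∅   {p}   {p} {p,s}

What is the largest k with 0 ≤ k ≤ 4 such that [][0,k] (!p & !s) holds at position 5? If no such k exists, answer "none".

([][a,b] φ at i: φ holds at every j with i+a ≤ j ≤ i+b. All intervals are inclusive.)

1

(!p & !s) must hold from j=5 onward; find where it first fails.
  j=5: holds
  j=6: holds
  j=7: fails
Holds on [5,6], so largest k = 1.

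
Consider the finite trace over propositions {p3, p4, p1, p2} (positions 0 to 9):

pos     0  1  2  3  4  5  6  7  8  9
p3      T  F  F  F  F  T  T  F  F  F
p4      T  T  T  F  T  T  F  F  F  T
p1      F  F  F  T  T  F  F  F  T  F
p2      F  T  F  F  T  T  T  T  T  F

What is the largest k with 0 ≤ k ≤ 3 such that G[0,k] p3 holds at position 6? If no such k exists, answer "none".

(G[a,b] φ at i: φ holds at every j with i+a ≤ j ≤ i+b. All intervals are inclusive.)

0

p3 must hold from j=6 onward; find where it first fails.
  j=6: holds
  j=7: fails
Holds on [6,6], so largest k = 0.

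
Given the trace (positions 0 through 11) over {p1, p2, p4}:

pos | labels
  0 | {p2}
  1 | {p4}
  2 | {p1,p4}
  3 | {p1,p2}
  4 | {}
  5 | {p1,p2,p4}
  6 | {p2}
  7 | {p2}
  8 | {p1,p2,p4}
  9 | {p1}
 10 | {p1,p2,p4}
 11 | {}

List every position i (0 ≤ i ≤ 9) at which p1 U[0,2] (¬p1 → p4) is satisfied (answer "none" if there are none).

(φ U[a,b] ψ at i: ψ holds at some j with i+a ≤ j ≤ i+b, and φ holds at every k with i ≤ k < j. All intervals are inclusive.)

1, 2, 3, 5, 8, 9

Evaluate at each i in [0,9]:
  i=0: ✗ (lhs fails at k=0 before rhs at j=1)
  i=1: ✓ (rhs at j=1)
  i=2: ✓ (rhs at j=2)
  i=3: ✓ (rhs at j=3)
  i=4: ✗ (lhs fails at k=4 before rhs at j=5)
  i=5: ✓ (rhs at j=5)
  i=6: ✗ (lhs fails at k=6 before rhs at j=8)
  i=7: ✗ (lhs fails at k=7 before rhs at j=8)
  i=8: ✓ (rhs at j=8)
  i=9: ✓ (rhs at j=9)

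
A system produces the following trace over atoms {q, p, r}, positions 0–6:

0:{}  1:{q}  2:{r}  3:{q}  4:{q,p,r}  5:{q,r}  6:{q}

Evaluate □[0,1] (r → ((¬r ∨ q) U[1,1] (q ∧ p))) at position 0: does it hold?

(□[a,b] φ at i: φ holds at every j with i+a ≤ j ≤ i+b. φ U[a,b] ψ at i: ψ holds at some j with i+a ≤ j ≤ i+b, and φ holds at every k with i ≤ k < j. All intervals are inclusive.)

Check (r → ((¬r ∨ q) U[1,1] (q ∧ p))) at every j in [0,1]:
  j=0: antecedent false → ✓
  j=1: antecedent false → ✓
All positions satisfy it → formula holds.

Holds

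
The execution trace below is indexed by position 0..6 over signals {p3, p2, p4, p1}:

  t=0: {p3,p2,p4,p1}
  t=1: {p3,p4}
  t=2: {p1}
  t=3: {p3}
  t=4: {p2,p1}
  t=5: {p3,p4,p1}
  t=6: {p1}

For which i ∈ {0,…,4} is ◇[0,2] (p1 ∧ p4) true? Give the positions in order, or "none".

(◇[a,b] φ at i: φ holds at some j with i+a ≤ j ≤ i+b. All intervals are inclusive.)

Evaluate at each i in [0,4]:
  i=0: ✓ (witness j=0)
  i=1: ✗ (none in [1,3])
  i=2: ✗ (none in [2,4])
  i=3: ✓ (witness j=5)
  i=4: ✓ (witness j=5)

0, 3, 4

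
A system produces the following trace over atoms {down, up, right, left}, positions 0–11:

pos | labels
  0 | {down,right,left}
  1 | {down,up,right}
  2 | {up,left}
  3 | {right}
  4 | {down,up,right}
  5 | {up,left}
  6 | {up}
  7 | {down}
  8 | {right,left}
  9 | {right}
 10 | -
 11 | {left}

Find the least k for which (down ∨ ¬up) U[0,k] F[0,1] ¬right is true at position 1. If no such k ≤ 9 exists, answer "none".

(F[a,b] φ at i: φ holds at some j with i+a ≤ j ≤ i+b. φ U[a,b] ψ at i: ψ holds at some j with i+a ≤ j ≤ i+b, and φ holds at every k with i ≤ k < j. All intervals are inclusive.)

0

Need earliest j ≥ 1 with F[0,1] ¬right, and (down ∨ ¬up) at every k in [1,j-1].
  j=1: rhs holds (empty prefix). k = 0.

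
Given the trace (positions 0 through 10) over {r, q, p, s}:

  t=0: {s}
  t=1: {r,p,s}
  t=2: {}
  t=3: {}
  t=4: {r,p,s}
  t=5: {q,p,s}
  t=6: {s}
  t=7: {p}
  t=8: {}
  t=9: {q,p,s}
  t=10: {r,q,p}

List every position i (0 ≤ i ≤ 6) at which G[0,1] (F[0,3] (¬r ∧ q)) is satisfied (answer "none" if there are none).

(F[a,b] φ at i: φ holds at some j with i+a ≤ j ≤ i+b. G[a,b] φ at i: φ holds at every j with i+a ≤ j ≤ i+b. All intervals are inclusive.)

Evaluate at each i in [0,6]:
  i=0: ✗ (fails at j=0)
  i=1: ✗ (fails at j=1)
  i=2: ✓ (all of [2,3])
  i=3: ✓ (all of [3,4])
  i=4: ✓ (all of [4,5])
  i=5: ✓ (all of [5,6])
  i=6: ✓ (all of [6,7])

2, 3, 4, 5, 6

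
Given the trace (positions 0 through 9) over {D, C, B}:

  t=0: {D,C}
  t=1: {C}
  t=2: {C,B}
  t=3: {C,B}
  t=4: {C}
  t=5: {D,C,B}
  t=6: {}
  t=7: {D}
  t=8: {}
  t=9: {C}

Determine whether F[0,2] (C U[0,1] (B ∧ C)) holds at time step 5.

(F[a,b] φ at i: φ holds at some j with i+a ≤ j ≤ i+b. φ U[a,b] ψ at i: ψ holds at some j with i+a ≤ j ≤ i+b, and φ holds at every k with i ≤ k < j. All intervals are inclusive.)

Yes

Check (C U[0,1] (B ∧ C)) at each j in [5,7]:
  j=5: holds
  j=6: fails
  j=7: fails
Found at j=5 → formula holds.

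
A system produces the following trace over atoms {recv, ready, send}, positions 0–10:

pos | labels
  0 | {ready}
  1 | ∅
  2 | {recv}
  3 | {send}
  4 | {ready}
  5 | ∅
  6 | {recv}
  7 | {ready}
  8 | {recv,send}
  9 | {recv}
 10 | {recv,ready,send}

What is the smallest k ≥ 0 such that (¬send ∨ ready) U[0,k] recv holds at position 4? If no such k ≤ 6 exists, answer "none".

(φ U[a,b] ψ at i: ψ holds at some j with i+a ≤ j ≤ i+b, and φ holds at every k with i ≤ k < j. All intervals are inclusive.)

Need earliest j ≥ 4 with recv, and (¬send ∨ ready) at every k in [4,j-1].
  j=4: rhs fails.
  j=5: rhs fails.
  j=6: rhs holds; lhs holds on [4,5]. k = 2.

2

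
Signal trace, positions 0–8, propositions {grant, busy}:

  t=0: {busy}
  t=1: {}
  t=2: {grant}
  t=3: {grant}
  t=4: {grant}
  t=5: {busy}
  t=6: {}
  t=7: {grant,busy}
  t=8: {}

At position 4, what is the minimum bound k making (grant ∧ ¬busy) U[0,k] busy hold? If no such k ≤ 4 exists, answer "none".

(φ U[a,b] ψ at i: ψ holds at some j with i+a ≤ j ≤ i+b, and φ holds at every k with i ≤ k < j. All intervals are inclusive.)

1

Need earliest j ≥ 4 with busy, and (grant ∧ ¬busy) at every k in [4,j-1].
  j=4: rhs fails.
  j=5: rhs holds; lhs holds on [4,4]. k = 1.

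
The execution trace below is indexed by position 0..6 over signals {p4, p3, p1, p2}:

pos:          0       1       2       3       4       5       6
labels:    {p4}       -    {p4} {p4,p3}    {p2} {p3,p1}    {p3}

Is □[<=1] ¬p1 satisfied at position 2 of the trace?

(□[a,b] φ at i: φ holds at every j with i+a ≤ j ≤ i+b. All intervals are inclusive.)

Holds

Check ¬p1 at every j in [2,3]:
  j=2: true
  j=3: true
All positions satisfy it → formula holds.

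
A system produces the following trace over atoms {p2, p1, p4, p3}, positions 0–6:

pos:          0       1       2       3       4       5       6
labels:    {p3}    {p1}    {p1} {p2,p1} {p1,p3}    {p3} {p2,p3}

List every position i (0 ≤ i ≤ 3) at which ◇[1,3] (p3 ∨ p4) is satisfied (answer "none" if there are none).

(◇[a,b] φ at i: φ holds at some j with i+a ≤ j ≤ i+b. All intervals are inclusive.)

1, 2, 3

Evaluate at each i in [0,3]:
  i=0: ✗ (none in [1,3])
  i=1: ✓ (witness j=4)
  i=2: ✓ (witness j=4)
  i=3: ✓ (witness j=4)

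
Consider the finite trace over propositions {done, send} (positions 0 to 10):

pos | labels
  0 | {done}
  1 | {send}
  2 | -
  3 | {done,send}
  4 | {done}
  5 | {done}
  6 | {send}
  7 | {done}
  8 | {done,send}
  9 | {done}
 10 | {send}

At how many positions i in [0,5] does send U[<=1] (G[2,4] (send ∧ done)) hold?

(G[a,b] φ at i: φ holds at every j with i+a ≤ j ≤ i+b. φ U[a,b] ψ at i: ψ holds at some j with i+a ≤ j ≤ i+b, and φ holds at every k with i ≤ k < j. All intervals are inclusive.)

Evaluate at each i in [0,5]:
  i=0: ✗ (no rhs in [0,1])
  i=1: ✗ (no rhs in [1,2])
  i=2: ✗ (no rhs in [2,3])
  i=3: ✗ (no rhs in [3,4])
  i=4: ✗ (no rhs in [4,5])
  i=5: ✗ (no rhs in [5,6])
Positions where it holds: {} → 0.

0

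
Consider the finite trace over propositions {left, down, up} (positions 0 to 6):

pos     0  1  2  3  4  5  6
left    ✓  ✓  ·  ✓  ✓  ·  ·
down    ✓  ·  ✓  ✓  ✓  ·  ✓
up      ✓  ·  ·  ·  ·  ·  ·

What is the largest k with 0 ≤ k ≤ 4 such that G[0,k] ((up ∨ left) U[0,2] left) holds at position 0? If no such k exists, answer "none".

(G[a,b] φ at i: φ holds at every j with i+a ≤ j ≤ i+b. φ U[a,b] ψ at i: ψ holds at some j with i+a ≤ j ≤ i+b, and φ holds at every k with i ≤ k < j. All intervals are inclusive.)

((up ∨ left) U[0,2] left) must hold from j=0 onward; find where it first fails.
  j=0: holds
  j=1: holds
  j=2: fails
Holds on [0,1], so largest k = 1.

1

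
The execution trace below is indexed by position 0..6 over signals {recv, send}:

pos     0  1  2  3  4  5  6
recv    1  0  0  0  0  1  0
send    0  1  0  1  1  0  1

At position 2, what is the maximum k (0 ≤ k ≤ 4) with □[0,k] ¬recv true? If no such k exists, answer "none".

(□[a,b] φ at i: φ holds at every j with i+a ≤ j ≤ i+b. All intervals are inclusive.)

2

¬recv must hold from j=2 onward; find where it first fails.
  j=2: holds
  j=3: holds
  j=4: holds
  j=5: fails
Holds on [2,4], so largest k = 2.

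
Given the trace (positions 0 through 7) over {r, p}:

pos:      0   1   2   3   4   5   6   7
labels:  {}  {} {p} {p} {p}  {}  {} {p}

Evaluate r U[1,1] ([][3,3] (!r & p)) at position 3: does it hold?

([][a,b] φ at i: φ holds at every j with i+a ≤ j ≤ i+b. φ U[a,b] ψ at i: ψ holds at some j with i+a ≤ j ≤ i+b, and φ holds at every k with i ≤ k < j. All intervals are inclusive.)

False

Need some j in [4,4] with [][3,3] (!r & p), and r at every k in [3,j-1].
  j=4: [][3,3] (!r & p) holds, but r fails at k=3 → not this j.
No j in the window works → until fails.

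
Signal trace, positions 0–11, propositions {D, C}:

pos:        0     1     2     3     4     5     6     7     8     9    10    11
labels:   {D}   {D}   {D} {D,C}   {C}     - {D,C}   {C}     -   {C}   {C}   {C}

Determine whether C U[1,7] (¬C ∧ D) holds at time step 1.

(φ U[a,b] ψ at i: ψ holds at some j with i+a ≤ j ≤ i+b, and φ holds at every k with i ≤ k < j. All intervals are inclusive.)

Need some j in [2,8] with (¬C ∧ D), and C at every k in [1,j-1].
  j=2: (¬C ∧ D) holds, but C fails at k=1 → not this j.
  j=3: (¬C ∧ D) false.
  j=4: (¬C ∧ D) false.
  j=5: (¬C ∧ D) false.
  j=6: (¬C ∧ D) false.
  j=7: (¬C ∧ D) false.
  j=8: (¬C ∧ D) false.
No j in the window works → until fails.

False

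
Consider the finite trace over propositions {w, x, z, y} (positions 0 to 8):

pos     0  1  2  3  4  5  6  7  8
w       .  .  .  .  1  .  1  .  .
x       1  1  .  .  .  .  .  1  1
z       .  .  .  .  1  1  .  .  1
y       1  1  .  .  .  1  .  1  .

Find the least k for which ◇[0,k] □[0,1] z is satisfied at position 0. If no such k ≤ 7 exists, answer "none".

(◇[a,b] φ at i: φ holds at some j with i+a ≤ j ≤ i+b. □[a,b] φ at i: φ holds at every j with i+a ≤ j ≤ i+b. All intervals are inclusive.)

Scan j = 0,1,… for □[0,1] z:
  j=0: fails
  j=1: fails
  j=2: fails
  j=3: fails
  j=4: holds
First hit at j=4, so smallest k = 4-0 = 4.

4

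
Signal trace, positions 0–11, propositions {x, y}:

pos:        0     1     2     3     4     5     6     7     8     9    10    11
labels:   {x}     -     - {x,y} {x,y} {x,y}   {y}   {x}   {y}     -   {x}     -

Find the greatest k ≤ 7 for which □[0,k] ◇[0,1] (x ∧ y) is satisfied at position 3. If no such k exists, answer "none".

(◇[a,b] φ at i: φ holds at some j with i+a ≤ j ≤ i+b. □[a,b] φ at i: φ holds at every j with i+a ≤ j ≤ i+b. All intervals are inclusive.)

◇[0,1] (x ∧ y) must hold from j=3 onward; find where it first fails.
  j=3: holds
  j=4: holds
  j=5: holds
  j=6: fails
Holds on [3,5], so largest k = 2.

2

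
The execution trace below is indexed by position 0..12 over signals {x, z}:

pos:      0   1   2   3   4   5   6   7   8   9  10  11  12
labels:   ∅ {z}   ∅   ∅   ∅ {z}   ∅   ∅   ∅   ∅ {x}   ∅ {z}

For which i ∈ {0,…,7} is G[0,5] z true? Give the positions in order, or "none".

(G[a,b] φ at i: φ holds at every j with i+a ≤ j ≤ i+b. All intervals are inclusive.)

none

Evaluate at each i in [0,7]:
  i=0: ✗ (fails at j=0)
  i=1: ✗ (fails at j=2)
  i=2: ✗ (fails at j=2)
  i=3: ✗ (fails at j=3)
  i=4: ✗ (fails at j=4)
  i=5: ✗ (fails at j=6)
  i=6: ✗ (fails at j=6)
  i=7: ✗ (fails at j=7)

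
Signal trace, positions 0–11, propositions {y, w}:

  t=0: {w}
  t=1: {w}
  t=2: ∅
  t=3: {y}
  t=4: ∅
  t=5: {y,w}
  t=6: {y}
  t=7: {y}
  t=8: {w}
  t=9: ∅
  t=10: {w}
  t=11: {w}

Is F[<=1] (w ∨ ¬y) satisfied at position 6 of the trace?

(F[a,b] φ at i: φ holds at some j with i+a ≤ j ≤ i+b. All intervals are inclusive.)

Check (w ∨ ¬y) at each j in [6,7]:
  j=6: false
  j=7: false
No position in the window satisfies it → formula fails.

Does not hold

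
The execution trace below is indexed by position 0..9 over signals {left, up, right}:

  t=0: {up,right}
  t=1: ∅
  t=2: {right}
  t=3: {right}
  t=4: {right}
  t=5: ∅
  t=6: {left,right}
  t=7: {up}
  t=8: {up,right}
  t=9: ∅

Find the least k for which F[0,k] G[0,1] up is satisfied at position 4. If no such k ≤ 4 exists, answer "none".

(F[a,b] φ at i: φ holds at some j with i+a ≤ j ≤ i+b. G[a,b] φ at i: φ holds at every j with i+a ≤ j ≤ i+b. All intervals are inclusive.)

Scan j = 4,5,… for G[0,1] up:
  j=4: fails
  j=5: fails
  j=6: fails
  j=7: holds
First hit at j=7, so smallest k = 7-4 = 3.

3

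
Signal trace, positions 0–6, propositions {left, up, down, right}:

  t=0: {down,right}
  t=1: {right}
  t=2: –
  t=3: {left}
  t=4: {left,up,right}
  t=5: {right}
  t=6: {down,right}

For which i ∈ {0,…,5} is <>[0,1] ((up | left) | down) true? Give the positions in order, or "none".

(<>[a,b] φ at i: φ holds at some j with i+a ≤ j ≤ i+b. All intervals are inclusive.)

0, 2, 3, 4, 5

Evaluate at each i in [0,5]:
  i=0: ✓ (witness j=0)
  i=1: ✗ (none in [1,2])
  i=2: ✓ (witness j=3)
  i=3: ✓ (witness j=3)
  i=4: ✓ (witness j=4)
  i=5: ✓ (witness j=6)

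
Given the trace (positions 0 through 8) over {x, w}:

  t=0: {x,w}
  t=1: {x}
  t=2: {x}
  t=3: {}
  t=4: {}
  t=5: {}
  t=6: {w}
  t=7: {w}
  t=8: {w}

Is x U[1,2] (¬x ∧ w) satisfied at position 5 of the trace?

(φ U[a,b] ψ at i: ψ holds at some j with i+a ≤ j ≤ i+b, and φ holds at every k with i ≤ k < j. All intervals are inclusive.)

Need some j in [6,7] with (¬x ∧ w), and x at every k in [5,j-1].
  j=6: (¬x ∧ w) holds, but x fails at k=5 → not this j.
  j=7: (¬x ∧ w) holds, but x fails at k=5 → not this j.
No j in the window works → until fails.

False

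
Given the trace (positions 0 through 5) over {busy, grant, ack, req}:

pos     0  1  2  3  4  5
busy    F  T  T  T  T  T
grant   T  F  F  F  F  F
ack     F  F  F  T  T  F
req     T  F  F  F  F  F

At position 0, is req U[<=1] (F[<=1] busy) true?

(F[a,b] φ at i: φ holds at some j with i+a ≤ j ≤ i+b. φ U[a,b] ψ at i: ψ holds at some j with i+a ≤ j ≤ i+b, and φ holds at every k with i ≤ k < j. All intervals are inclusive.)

Yes

Need some j in [0,1] with F[<=1] busy, and req at every k in [0,j-1].
  j=0: F[<=1] busy holds; no prefix to check → satisfied.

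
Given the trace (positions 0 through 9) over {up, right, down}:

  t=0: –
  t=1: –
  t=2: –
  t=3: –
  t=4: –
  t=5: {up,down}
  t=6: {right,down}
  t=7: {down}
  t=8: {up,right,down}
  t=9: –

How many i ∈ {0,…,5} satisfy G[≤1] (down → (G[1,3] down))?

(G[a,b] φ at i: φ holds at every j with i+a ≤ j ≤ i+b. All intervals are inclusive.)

Evaluate at each i in [0,5]:
  i=0: ✓ (all of [0,1])
  i=1: ✓ (all of [1,2])
  i=2: ✓ (all of [2,3])
  i=3: ✓ (all of [3,4])
  i=4: ✓ (all of [4,5])
  i=5: ✗ (fails at j=6)
Positions where it holds: {0, 1, 2, 3, 4} → 5.

5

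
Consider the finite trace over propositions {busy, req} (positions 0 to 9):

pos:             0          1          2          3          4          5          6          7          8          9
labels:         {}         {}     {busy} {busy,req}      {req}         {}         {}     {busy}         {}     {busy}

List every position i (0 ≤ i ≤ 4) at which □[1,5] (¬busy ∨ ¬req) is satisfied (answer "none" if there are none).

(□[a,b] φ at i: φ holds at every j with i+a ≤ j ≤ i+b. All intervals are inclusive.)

3, 4

Evaluate at each i in [0,4]:
  i=0: ✗ (fails at j=3)
  i=1: ✗ (fails at j=3)
  i=2: ✗ (fails at j=3)
  i=3: ✓ (all of [4,8])
  i=4: ✓ (all of [5,9])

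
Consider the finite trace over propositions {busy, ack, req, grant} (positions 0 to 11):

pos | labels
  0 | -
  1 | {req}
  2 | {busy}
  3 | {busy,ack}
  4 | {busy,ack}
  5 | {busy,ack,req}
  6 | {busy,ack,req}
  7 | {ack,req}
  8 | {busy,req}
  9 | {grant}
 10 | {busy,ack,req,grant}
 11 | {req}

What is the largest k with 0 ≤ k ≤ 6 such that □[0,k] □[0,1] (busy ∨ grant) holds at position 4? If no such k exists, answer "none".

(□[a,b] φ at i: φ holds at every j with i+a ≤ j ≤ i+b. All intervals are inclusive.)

1

□[0,1] (busy ∨ grant) must hold from j=4 onward; find where it first fails.
  j=4: holds
  j=5: holds
  j=6: fails
Holds on [4,5], so largest k = 1.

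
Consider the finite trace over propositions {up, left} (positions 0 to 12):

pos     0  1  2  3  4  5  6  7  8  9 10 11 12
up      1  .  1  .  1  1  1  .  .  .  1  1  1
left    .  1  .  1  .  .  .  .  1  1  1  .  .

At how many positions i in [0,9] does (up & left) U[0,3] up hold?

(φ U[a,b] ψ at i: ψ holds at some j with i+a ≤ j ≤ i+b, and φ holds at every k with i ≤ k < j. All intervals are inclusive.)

Evaluate at each i in [0,9]:
  i=0: ✓ (rhs at j=0)
  i=1: ✗ (lhs fails at k=1 before rhs at j=2)
  i=2: ✓ (rhs at j=2)
  i=3: ✗ (lhs fails at k=3 before rhs at j=4)
  i=4: ✓ (rhs at j=4)
  i=5: ✓ (rhs at j=5)
  i=6: ✓ (rhs at j=6)
  i=7: ✗ (lhs fails at k=7 before rhs at j=10)
  i=8: ✗ (lhs fails at k=8 before rhs at j=10)
  i=9: ✗ (lhs fails at k=9 before rhs at j=10)
Positions where it holds: {0, 2, 4, 5, 6} → 5.

5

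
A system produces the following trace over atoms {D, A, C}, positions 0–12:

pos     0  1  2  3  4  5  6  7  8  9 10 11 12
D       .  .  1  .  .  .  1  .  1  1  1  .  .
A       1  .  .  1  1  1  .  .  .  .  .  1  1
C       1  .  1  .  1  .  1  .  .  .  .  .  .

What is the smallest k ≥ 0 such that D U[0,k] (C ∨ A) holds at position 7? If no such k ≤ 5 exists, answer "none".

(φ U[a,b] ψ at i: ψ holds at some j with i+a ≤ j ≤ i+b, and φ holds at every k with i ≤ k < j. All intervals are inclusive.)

none

Need earliest j ≥ 7 with (C ∨ A), and D at every k in [7,j-1].
  j=7: rhs fails.
  j=8: rhs fails.
  j=9: rhs fails.
  j=10: rhs fails.
  j=11: rhs holds but lhs fails at k=7.
  j=12: rhs holds but lhs fails at k=7.
No witness within the range → none.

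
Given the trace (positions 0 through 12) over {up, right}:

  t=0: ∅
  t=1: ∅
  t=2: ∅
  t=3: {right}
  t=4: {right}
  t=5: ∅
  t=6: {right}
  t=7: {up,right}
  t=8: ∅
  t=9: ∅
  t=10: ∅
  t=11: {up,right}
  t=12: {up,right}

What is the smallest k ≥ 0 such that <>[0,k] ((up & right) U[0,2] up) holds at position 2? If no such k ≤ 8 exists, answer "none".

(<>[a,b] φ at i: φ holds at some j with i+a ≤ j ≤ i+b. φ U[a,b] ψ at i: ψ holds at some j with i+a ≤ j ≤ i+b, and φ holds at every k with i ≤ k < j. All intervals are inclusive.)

Scan j = 2,3,… for ((up & right) U[0,2] up):
  j=2: fails
  j=3: fails
  j=4: fails
  j=5: fails
  j=6: fails
  j=7: holds
First hit at j=7, so smallest k = 7-2 = 5.

5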